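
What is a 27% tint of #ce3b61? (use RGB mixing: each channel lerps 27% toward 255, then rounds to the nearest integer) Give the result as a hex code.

#ce3b61 is rgb(206, 59, 97).
A 27% tint moves each channel 27% toward 255:
  R: 206 + 0.27×(255−206) = 206 + 13.23 = 219.23 → 219
  G: 59 + 52.92 = 111.92 → 112
  B: 97 + 42.66 = 139.66 → 140
rgb(219, 112, 140) = #db708c.

#db708c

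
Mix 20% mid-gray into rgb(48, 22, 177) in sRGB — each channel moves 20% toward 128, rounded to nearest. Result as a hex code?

Lerp each channel 20% toward 128:
  R: 48 + 0.2×(128−48) = 48 + 16 = 64 → 64
  G: 22 + 0.2×(128−22) = 22 + 21.2 = 43.2 → 43
  B: 177 + 0.2×(128−177) = 177 − 9.8 = 167.2 → 167
rgb(64, 43, 167) = #402ba7.

#402ba7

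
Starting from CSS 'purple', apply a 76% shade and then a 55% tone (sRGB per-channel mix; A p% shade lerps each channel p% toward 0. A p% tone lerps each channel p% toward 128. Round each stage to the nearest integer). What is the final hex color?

#544654

CSS purple is rgb(128, 0, 128).
Lerp each channel 76% toward 0:
  R: 128 − 97.28 = 30.72 → 31
  G: 0 + 0 = 0 → 0
  B: 128 + 0.76×(0−128) = 128 − 97.28 = 30.72 → 31
After the shade: rgb(31, 0, 31) = #1F001F.
Lerp each channel 55% toward 128:
  R: 31 + 0.55×(128−31) = 31 + 53.35 = 84.35 → 84
  G: 0 + 70.4 = 70.4 → 70
  B: 31 + 0.55×(128−31) = 31 + 53.35 = 84.35 → 84
rgb(84, 70, 84) = #544654.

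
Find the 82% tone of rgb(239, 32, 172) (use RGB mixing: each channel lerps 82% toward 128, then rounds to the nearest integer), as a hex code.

An 82% tone moves each channel 82% toward 128:
  R: 239 − 91.02 = 147.98 → 148
  G: 32 + 0.82×(128−32) = 32 + 78.72 = 110.72 → 111
  B: 172 − 36.08 = 135.92 → 136
rgb(148, 111, 136) = #946f88.

#946f88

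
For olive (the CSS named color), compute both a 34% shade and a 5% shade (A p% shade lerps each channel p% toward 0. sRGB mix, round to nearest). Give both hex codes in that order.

CSS olive is rgb(128, 128, 0).
34% shade:
  R: 128 − 43.52 = 84.48 → 84
  G: 128 + 0.34×(0−128) = 128 − 43.52 = 84.48 → 84
  B: 0 + 0.34×(0−0) = 0 + 0 = 0 → 0
  → #545400
5% shade:
  R: 128 + 0.05×(0−128) = 128 − 6.4 = 121.6 → 122
  G: 128 − 6.4 = 121.6 → 122
  B: 0 + 0 = 0 → 0
  → #7a7a00

#545400, #7a7a00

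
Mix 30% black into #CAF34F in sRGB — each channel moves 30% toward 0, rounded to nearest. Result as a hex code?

#CAF34F is rgb(202, 243, 79).
Per channel, c → c + 0.3(0 − c):
  R: 202 − 60.6 = 141.4 → 141
  G: 243 + 0.3×(0−243) = 243 − 72.9 = 170.1 → 170
  B: 79 − 23.7 = 55.3 → 55
rgb(141, 170, 55) = #8DAA37.

#8DAA37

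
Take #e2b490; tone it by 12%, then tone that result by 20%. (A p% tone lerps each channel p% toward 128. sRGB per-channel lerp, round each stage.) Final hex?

#e2b490 is rgb(226, 180, 144).
A 12% tone moves each channel 12% toward 128:
  R: 226 + 0.12×(128−226) = 226 − 11.76 = 214.24 → 214
  G: 180 + 0.12×(128−180) = 180 − 6.24 = 173.76 → 174
  B: 144 − 1.92 = 142.08 → 142
After the tone: rgb(214, 174, 142) = #d6ae8e.
Per channel, c → c + 0.2(128 − c):
  R: 214 + 0.2×(128−214) = 214 − 17.2 = 196.8 → 197
  G: 174 − 9.2 = 164.8 → 165
  B: 142 + 0.2×(128−142) = 142 − 2.8 = 139.2 → 139
rgb(197, 165, 139) = #c5a58b.

#c5a58b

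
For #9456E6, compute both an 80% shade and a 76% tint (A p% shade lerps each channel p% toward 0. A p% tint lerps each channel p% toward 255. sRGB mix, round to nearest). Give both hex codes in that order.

#9456E6 is rgb(148, 86, 230).
80% shade:
  R: 148 − 118.4 = 29.6 → 30
  G: 86 + 0.8×(0−86) = 86 − 68.8 = 17.2 → 17
  B: 230 + 0.8×(0−230) = 230 − 184 = 46 → 46
  → #1E112E
76% tint:
  R: 148 + 0.76×(255−148) = 148 + 81.32 = 229.32 → 229
  G: 86 + 0.76×(255−86) = 86 + 128.44 = 214.44 → 214
  B: 230 + 19 = 249 → 249
  → #E5D6F9

#1E112E, #E5D6F9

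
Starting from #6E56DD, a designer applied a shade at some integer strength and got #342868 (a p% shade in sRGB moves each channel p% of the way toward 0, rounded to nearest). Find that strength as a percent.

#6E56DD is rgb(110, 86, 221); #342868 is rgb(52, 40, 104).
On the B channel (widest range): 104 ≈ 221 + (p/100)(0 − 221), so p ≈ 100×(104 − 221)/(0 − 221) = -11700/-221 = 52.94.
p = 53 reproduces all three channels after rounding.

53%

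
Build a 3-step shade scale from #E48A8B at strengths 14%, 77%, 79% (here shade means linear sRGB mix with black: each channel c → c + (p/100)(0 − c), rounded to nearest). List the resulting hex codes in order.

#C47778, #342020, #301D1D

#E48A8B is rgb(228, 138, 139).
14%: (228 − 31.92 = 196.08→196, 138 − 19.32 = 118.68→119, 139 − 19.46 = 119.54→120) → #C47778
77%: (228 − 175.56 = 52.44→52, 138 − 106.26 = 31.74→32, 139 − 107.03 = 31.97→32) → #342020
79%: (228 − 180.12 = 47.88→48, 138 − 109.02 = 28.98→29, 139 − 109.81 = 29.19→29) → #301D1D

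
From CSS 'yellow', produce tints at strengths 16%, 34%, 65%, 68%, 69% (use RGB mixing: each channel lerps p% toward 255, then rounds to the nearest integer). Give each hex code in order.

CSS yellow is rgb(255, 255, 0).
16%: (255→255, 255→255, 0 + 40.8 = 40.8→41) → #FFFF29
34%: (255→255, 255→255, 0 + 86.7 = 86.7→87) → #FFFF57
65%: (255→255, 255→255, 0 + 165.75 = 165.75→166) → #FFFFA6
68%: (255→255, 255→255, 0 + 173.4 = 173.4→173) → #FFFFAD
69%: (255→255, 255→255, 0 + 175.95 = 175.95→176) → #FFFFB0

#FFFF29, #FFFF57, #FFFFA6, #FFFFAD, #FFFFB0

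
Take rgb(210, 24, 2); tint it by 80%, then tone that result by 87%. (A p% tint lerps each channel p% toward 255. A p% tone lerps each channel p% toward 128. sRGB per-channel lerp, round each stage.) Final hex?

Lerp each channel 80% toward 255:
  R: 210 + 36 = 246 → 246
  G: 24 + 0.8×(255−24) = 24 + 184.8 = 208.8 → 209
  B: 2 + 0.8×(255−2) = 2 + 202.4 = 204.4 → 204
After the tint: rgb(246, 209, 204) = #f6d1cc.
An 87% tone moves each channel 87% toward 128:
  R: 246 + 0.87×(128−246) = 246 − 102.66 = 143.34 → 143
  G: 209 − 70.47 = 138.53 → 139
  B: 204 + 0.87×(128−204) = 204 − 66.12 = 137.88 → 138
rgb(143, 139, 138) = #8f8b8a.

#8f8b8a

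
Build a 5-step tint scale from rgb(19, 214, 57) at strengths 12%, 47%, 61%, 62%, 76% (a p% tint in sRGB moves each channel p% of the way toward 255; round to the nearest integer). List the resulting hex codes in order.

12%: (19 + 28.32 = 47.32→47, 214 + 4.92 = 218.92→219, 57 + 23.76 = 80.76→81) → #2FDB51
47%: (19 + 110.92 = 129.92→130, 214 + 19.27 = 233.27→233, 57 + 93.06 = 150.06→150) → #82E996
61%: (19 + 143.96 = 162.96→163, 214 + 25.01 = 239.01→239, 57 + 120.78 = 177.78→178) → #A3EFB2
62%: (19 + 146.32 = 165.32→165, 214 + 25.42 = 239.42→239, 57 + 122.76 = 179.76→180) → #A5EFB4
76%: (19 + 179.36 = 198.36→198, 214 + 31.16 = 245.16→245, 57 + 150.48 = 207.48→207) → #C6F5CF

#2FDB51, #82E996, #A3EFB2, #A5EFB4, #C6F5CF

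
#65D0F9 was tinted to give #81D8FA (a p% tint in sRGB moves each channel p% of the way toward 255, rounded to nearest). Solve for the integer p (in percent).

#65D0F9 is rgb(101, 208, 249); #81D8FA is rgb(129, 216, 250).
On the R channel (widest range): 129 ≈ 101 + (p/100)(255 − 101), so p ≈ 100×(129 − 101)/(255 − 101) = 2800/154 = 18.18.
p = 18 reproduces all three channels after rounding.

18%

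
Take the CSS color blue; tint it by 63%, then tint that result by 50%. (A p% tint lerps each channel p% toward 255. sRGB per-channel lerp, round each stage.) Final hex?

#D0D0FF

CSS blue is rgb(0, 0, 255).
Lerp each channel 63% toward 255:
  R: 0 + 160.65 = 160.65 → 161
  G: 0 + 160.65 = 160.65 → 161
  B: 255 + 0.63×(255−255) = 255 + 0 = 255 → 255
After the tint: rgb(161, 161, 255) = #A1A1FF.
Lerp each channel 50% toward 255:
  R: 161 + 47 = 208 → 208
  G: 161 + 47 = 208 → 208
  B: 255 + 0.5×(255−255) = 255 + 0 = 255 → 255
rgb(208, 208, 255) = #D0D0FF.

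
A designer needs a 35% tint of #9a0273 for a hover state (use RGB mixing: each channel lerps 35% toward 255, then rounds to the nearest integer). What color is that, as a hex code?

#9a0273 is rgb(154, 2, 115).
A 35% tint moves each channel 35% toward 255:
  R: 154 + 0.35×(255−154) = 154 + 35.35 = 189.35 → 189
  G: 2 + 0.35×(255−2) = 2 + 88.55 = 90.55 → 91
  B: 115 + 0.35×(255−115) = 115 + 49 = 164 → 164
rgb(189, 91, 164) = #bd5ba4.

#bd5ba4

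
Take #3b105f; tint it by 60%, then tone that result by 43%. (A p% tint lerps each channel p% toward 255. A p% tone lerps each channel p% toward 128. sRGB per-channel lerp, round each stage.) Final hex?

#3b105f is rgb(59, 16, 95).
Lerp each channel 60% toward 255:
  R: 59 + 0.6×(255−59) = 59 + 117.6 = 176.6 → 177
  G: 16 + 0.6×(255−16) = 16 + 143.4 = 159.4 → 159
  B: 95 + 0.6×(255−95) = 95 + 96 = 191 → 191
After the tint: rgb(177, 159, 191) = #b19fbf.
Per channel, c → c + 0.43(128 − c):
  R: 177 − 21.07 = 155.93 → 156
  G: 159 − 13.33 = 145.67 → 146
  B: 191 + 0.43×(128−191) = 191 − 27.09 = 163.91 → 164
rgb(156, 146, 164) = #9c92a4.

#9c92a4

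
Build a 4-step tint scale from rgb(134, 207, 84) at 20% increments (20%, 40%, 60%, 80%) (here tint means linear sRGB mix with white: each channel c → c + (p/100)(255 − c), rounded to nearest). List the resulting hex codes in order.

#9ed976, #b6e298, #cfecbb, #e7f5dd

20%: (134 + 24.2 = 158.2→158, 207 + 9.6 = 216.6→217, 84 + 34.2 = 118.2→118) → #9ed976
40%: (134 + 48.4 = 182.4→182, 207 + 19.2 = 226.2→226, 84 + 68.4 = 152.4→152) → #b6e298
60%: (134 + 72.6 = 206.6→207, 207 + 28.8 = 235.8→236, 84 + 102.6 = 186.6→187) → #cfecbb
80%: (134 + 96.8 = 230.8→231, 207 + 38.4 = 245.4→245, 84 + 136.8 = 220.8→221) → #e7f5dd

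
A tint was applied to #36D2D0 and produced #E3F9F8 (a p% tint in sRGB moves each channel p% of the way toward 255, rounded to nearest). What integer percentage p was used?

#36D2D0 is rgb(54, 210, 208); #E3F9F8 is rgb(227, 249, 248).
On the R channel (widest range): 227 ≈ 54 + (p/100)(255 − 54), so p ≈ 100×(227 − 54)/(255 − 54) = 17300/201 = 86.07.
p = 86 reproduces all three channels after rounding.

86%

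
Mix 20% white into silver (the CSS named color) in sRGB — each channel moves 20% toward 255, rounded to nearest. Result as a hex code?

CSS silver is rgb(192, 192, 192).
Lerp each channel 20% toward 255:
  R: 192 + 12.6 = 204.6 → 205
  G: 192 + 12.6 = 204.6 → 205
  B: 192 + 0.2×(255−192) = 192 + 12.6 = 204.6 → 205
rgb(205, 205, 205) = #CDCDCD.

#CDCDCD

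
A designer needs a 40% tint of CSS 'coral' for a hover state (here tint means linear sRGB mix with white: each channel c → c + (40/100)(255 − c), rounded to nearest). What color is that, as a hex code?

CSS coral is rgb(255, 127, 80).
A 40% tint moves each channel 40% toward 255:
  R: 255 + 0.4×(255−255) = 255 + 0 = 255 → 255
  G: 127 + 51.2 = 178.2 → 178
  B: 80 + 0.4×(255−80) = 80 + 70 = 150 → 150
rgb(255, 178, 150) = #FFB296.

#FFB296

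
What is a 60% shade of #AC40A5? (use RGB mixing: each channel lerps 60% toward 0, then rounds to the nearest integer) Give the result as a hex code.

#451A42

#AC40A5 is rgb(172, 64, 165).
Per channel, c → c + 0.6(0 − c):
  R: 172 − 103.2 = 68.8 → 69
  G: 64 − 38.4 = 25.6 → 26
  B: 165 − 99 = 66 → 66
rgb(69, 26, 66) = #451A42.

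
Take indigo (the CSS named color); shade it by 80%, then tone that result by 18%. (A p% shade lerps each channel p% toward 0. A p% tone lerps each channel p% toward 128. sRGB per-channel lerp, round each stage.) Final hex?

CSS indigo is rgb(75, 0, 130).
Lerp each channel 80% toward 0:
  R: 75 + 0.8×(0−75) = 75 − 60 = 15 → 15
  G: 0 + 0.8×(0−0) = 0 + 0 = 0 → 0
  B: 130 + 0.8×(0−130) = 130 − 104 = 26 → 26
After the shade: rgb(15, 0, 26) = #0F001A.
An 18% tone moves each channel 18% toward 128:
  R: 15 + 0.18×(128−15) = 15 + 20.34 = 35.34 → 35
  G: 0 + 0.18×(128−0) = 0 + 23.04 = 23.04 → 23
  B: 26 + 0.18×(128−26) = 26 + 18.36 = 44.36 → 44
rgb(35, 23, 44) = #23172C.

#23172C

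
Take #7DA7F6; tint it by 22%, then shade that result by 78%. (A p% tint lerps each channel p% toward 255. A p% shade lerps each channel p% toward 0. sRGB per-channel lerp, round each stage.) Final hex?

#222937

#7DA7F6 is rgb(125, 167, 246).
Lerp each channel 22% toward 255:
  R: 125 + 0.22×(255−125) = 125 + 28.6 = 153.6 → 154
  G: 167 + 19.36 = 186.36 → 186
  B: 246 + 0.22×(255−246) = 246 + 1.98 = 247.98 → 248
After the tint: rgb(154, 186, 248) = #9ABAF8.
A 78% shade moves each channel 78% toward 0:
  R: 154 + 0.78×(0−154) = 154 − 120.12 = 33.88 → 34
  G: 186 + 0.78×(0−186) = 186 − 145.08 = 40.92 → 41
  B: 248 − 193.44 = 54.56 → 55
rgb(34, 41, 55) = #222937.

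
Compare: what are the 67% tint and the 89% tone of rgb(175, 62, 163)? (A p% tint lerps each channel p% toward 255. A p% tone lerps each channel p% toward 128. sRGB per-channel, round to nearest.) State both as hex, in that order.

#e5bfe1, #857984

67% tint:
  R: 175 + 0.67×(255−175) = 175 + 53.6 = 228.6 → 229
  G: 62 + 129.31 = 191.31 → 191
  B: 163 + 0.67×(255−163) = 163 + 61.64 = 224.64 → 225
  → #e5bfe1
89% tone:
  R: 175 + 0.89×(128−175) = 175 − 41.83 = 133.17 → 133
  G: 62 + 0.89×(128−62) = 62 + 58.74 = 120.74 → 121
  B: 163 − 31.15 = 131.85 → 132
  → #857984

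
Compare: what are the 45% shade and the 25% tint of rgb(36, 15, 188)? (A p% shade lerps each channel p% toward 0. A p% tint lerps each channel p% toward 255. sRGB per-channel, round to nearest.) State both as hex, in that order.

45% shade:
  R: 36 + 0.45×(0−36) = 36 − 16.2 = 19.8 → 20
  G: 15 + 0.45×(0−15) = 15 − 6.75 = 8.25 → 8
  B: 188 + 0.45×(0−188) = 188 − 84.6 = 103.4 → 103
  → #140867
25% tint:
  R: 36 + 0.25×(255−36) = 36 + 54.75 = 90.75 → 91
  G: 15 + 0.25×(255−15) = 15 + 60 = 75 → 75
  B: 188 + 16.75 = 204.75 → 205
  → #5B4BCD

#140867, #5B4BCD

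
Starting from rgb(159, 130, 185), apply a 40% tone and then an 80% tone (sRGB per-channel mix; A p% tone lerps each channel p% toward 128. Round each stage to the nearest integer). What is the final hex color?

#848087

Per channel, c → c + 0.4(128 − c):
  R: 159 + 0.4×(128−159) = 159 − 12.4 = 146.6 → 147
  G: 130 + 0.4×(128−130) = 130 − 0.8 = 129.2 → 129
  B: 185 + 0.4×(128−185) = 185 − 22.8 = 162.2 → 162
After the tone: rgb(147, 129, 162) = #9381A2.
An 80% tone moves each channel 80% toward 128:
  R: 147 + 0.8×(128−147) = 147 − 15.2 = 131.8 → 132
  G: 129 + 0.8×(128−129) = 129 − 0.8 = 128.2 → 128
  B: 162 − 27.2 = 134.8 → 135
rgb(132, 128, 135) = #848087.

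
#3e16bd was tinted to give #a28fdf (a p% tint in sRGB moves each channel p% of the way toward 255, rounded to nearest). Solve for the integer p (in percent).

#3e16bd is rgb(62, 22, 189); #a28fdf is rgb(162, 143, 223).
On the G channel (widest range): 143 ≈ 22 + (p/100)(255 − 22), so p ≈ 100×(143 − 22)/(255 − 22) = 12100/233 = 51.93.
p = 52 reproduces all three channels after rounding.

52%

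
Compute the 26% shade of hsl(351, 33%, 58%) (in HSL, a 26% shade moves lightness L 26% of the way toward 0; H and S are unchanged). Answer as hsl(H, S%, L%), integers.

L moves 26% from 58 toward 0: 58 − 15.08 = 42.92 → 43.
H and S are unchanged.

hsl(351, 33%, 43%)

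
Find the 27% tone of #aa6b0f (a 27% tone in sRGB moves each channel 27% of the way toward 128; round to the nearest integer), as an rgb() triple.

#aa6b0f is rgb(170, 107, 15).
A 27% tone moves each channel 27% toward 128:
  R: 170 − 11.34 = 158.66 → 159
  G: 107 + 0.27×(128−107) = 107 + 5.67 = 112.67 → 113
  B: 15 + 0.27×(128−15) = 15 + 30.51 = 45.51 → 46

rgb(159, 113, 46)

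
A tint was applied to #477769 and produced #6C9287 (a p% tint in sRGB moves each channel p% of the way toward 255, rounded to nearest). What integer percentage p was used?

#477769 is rgb(71, 119, 105); #6C9287 is rgb(108, 146, 135).
On the R channel (widest range): 108 ≈ 71 + (p/100)(255 − 71), so p ≈ 100×(108 − 71)/(255 − 71) = 3700/184 = 20.11.
p = 20 reproduces all three channels after rounding.

20%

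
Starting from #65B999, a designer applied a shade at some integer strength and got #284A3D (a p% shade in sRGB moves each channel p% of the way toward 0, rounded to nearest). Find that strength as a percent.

60%

#65B999 is rgb(101, 185, 153); #284A3D is rgb(40, 74, 61).
On the G channel (widest range): 74 ≈ 185 + (p/100)(0 − 185), so p ≈ 100×(74 − 185)/(0 − 185) = -11100/-185 = 60.00.
p = 60 reproduces all three channels after rounding.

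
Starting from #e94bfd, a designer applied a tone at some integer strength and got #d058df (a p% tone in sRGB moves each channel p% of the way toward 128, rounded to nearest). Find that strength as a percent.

#e94bfd is rgb(233, 75, 253); #d058df is rgb(208, 88, 223).
On the B channel (widest range): 223 ≈ 253 + (p/100)(128 − 253), so p ≈ 100×(223 − 253)/(128 − 253) = -3000/-125 = 24.00.
p = 24 reproduces all three channels after rounding.

24%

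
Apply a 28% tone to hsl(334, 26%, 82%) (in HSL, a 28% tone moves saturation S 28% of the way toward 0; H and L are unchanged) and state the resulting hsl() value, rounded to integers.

S moves 28% from 26 toward 0: 26 − 7.28 = 18.72 → 19.
H and L are unchanged.

hsl(334, 19%, 82%)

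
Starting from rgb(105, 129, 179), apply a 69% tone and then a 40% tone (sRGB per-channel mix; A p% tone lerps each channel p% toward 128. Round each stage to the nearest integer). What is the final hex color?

#7C808A

A 69% tone moves each channel 69% toward 128:
  R: 105 + 15.87 = 120.87 → 121
  G: 129 − 0.69 = 128.31 → 128
  B: 179 − 35.19 = 143.81 → 144
After the tone: rgb(121, 128, 144) = #798090.
Per channel, c → c + 0.4(128 − c):
  R: 121 + 0.4×(128−121) = 121 + 2.8 = 123.8 → 124
  G: 128 + 0 = 128 → 128
  B: 144 − 6.4 = 137.6 → 138
rgb(124, 128, 138) = #7C808A.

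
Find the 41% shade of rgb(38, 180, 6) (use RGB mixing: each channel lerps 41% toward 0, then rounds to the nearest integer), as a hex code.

#166a04

Lerp each channel 41% toward 0:
  R: 38 + 0.41×(0−38) = 38 − 15.58 = 22.42 → 22
  G: 180 + 0.41×(0−180) = 180 − 73.8 = 106.2 → 106
  B: 6 + 0.41×(0−6) = 6 − 2.46 = 3.54 → 4
rgb(22, 106, 4) = #166a04.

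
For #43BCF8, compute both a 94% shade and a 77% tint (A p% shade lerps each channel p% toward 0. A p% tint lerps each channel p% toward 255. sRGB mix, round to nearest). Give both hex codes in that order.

#43BCF8 is rgb(67, 188, 248).
94% shade:
  R: 67 + 0.94×(0−67) = 67 − 62.98 = 4.02 → 4
  G: 188 + 0.94×(0−188) = 188 − 176.72 = 11.28 → 11
  B: 248 − 233.12 = 14.88 → 15
  → #040B0F
77% tint:
  R: 67 + 0.77×(255−67) = 67 + 144.76 = 211.76 → 212
  G: 188 + 51.59 = 239.59 → 240
  B: 248 + 0.77×(255−248) = 248 + 5.39 = 253.39 → 253
  → #D4F0FD

#040B0F, #D4F0FD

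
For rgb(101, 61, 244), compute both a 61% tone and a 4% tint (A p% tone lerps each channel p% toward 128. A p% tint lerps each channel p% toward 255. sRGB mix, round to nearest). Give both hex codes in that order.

61% tone:
  R: 101 + 16.47 = 117.47 → 117
  G: 61 + 40.87 = 101.87 → 102
  B: 244 + 0.61×(128−244) = 244 − 70.76 = 173.24 → 173
  → #7566ad
4% tint:
  R: 101 + 6.16 = 107.16 → 107
  G: 61 + 0.04×(255−61) = 61 + 7.76 = 68.76 → 69
  B: 244 + 0.04×(255−244) = 244 + 0.44 = 244.44 → 244
  → #6b45f4

#7566ad, #6b45f4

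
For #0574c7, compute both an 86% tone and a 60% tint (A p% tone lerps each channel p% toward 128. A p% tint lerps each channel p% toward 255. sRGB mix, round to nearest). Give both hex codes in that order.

#0574c7 is rgb(5, 116, 199).
86% tone:
  R: 5 + 0.86×(128−5) = 5 + 105.78 = 110.78 → 111
  G: 116 + 10.32 = 126.32 → 126
  B: 199 + 0.86×(128−199) = 199 − 61.06 = 137.94 → 138
  → #6f7e8a
60% tint:
  R: 5 + 0.6×(255−5) = 5 + 150 = 155 → 155
  G: 116 + 0.6×(255−116) = 116 + 83.4 = 199.4 → 199
  B: 199 + 0.6×(255−199) = 199 + 33.6 = 232.6 → 233
  → #9bc7e9

#6f7e8a, #9bc7e9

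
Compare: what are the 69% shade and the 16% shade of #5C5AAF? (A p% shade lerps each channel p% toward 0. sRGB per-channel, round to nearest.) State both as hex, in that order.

#5C5AAF is rgb(92, 90, 175).
69% shade:
  R: 92 + 0.69×(0−92) = 92 − 63.48 = 28.52 → 29
  G: 90 + 0.69×(0−90) = 90 − 62.1 = 27.9 → 28
  B: 175 + 0.69×(0−175) = 175 − 120.75 = 54.25 → 54
  → #1D1C36
16% shade:
  R: 92 − 14.72 = 77.28 → 77
  G: 90 − 14.4 = 75.6 → 76
  B: 175 − 28 = 147 → 147
  → #4D4C93

#1D1C36, #4D4C93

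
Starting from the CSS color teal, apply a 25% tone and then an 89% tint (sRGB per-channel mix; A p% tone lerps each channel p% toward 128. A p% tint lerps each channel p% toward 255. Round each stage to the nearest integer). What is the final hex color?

#E6F1F1

CSS teal is rgb(0, 128, 128).
Per channel, c → c + 0.25(128 − c):
  R: 0 + 0.25×(128−0) = 0 + 32 = 32 → 32
  G: 128 + 0.25×(128−128) = 128 + 0 = 128 → 128
  B: 128 + 0 = 128 → 128
After the tone: rgb(32, 128, 128) = #208080.
Per channel, c → c + 0.89(255 − c):
  R: 32 + 198.47 = 230.47 → 230
  G: 128 + 0.89×(255−128) = 128 + 113.03 = 241.03 → 241
  B: 128 + 113.03 = 241.03 → 241
rgb(230, 241, 241) = #E6F1F1.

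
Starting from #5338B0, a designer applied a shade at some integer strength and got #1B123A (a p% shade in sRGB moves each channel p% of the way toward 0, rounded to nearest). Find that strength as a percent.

67%

#5338B0 is rgb(83, 56, 176); #1B123A is rgb(27, 18, 58).
On the B channel (widest range): 58 ≈ 176 + (p/100)(0 − 176), so p ≈ 100×(58 − 176)/(0 − 176) = -11800/-176 = 67.05.
p = 67 reproduces all three channels after rounding.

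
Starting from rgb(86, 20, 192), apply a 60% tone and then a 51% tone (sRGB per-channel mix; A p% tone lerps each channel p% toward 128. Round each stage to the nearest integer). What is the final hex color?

Lerp each channel 60% toward 128:
  R: 86 + 25.2 = 111.2 → 111
  G: 20 + 64.8 = 84.8 → 85
  B: 192 − 38.4 = 153.6 → 154
After the tone: rgb(111, 85, 154) = #6F559A.
Lerp each channel 51% toward 128:
  R: 111 + 0.51×(128−111) = 111 + 8.67 = 119.67 → 120
  G: 85 + 0.51×(128−85) = 85 + 21.93 = 106.93 → 107
  B: 154 − 13.26 = 140.74 → 141
rgb(120, 107, 141) = #786B8D.

#786B8D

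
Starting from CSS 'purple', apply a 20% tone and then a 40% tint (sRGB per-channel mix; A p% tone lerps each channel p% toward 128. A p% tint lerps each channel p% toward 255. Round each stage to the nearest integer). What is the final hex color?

#B376B3

CSS purple is rgb(128, 0, 128).
Per channel, c → c + 0.2(128 − c):
  R: 128 + 0 = 128 → 128
  G: 0 + 0.2×(128−0) = 0 + 25.6 = 25.6 → 26
  B: 128 + 0 = 128 → 128
After the tone: rgb(128, 26, 128) = #801A80.
Lerp each channel 40% toward 255:
  R: 128 + 50.8 = 178.8 → 179
  G: 26 + 91.6 = 117.6 → 118
  B: 128 + 0.4×(255−128) = 128 + 50.8 = 178.8 → 179
rgb(179, 118, 179) = #B376B3.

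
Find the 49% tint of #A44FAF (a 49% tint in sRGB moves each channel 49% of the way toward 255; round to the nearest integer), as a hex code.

#A44FAF is rgb(164, 79, 175).
A 49% tint moves each channel 49% toward 255:
  R: 164 + 0.49×(255−164) = 164 + 44.59 = 208.59 → 209
  G: 79 + 86.24 = 165.24 → 165
  B: 175 + 0.49×(255−175) = 175 + 39.2 = 214.2 → 214
rgb(209, 165, 214) = #D1A5D6.

#D1A5D6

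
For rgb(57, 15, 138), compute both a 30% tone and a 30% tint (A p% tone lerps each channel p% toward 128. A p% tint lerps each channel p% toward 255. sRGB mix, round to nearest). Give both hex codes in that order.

#4e3187, #7457ad

30% tone:
  R: 57 + 0.3×(128−57) = 57 + 21.3 = 78.3 → 78
  G: 15 + 0.3×(128−15) = 15 + 33.9 = 48.9 → 49
  B: 138 + 0.3×(128−138) = 138 − 3 = 135 → 135
  → #4e3187
30% tint:
  R: 57 + 0.3×(255−57) = 57 + 59.4 = 116.4 → 116
  G: 15 + 0.3×(255−15) = 15 + 72 = 87 → 87
  B: 138 + 0.3×(255−138) = 138 + 35.1 = 173.1 → 173
  → #7457ad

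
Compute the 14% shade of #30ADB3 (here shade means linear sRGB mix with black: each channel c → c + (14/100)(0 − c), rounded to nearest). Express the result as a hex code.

#30ADB3 is rgb(48, 173, 179).
Lerp each channel 14% toward 0:
  R: 48 + 0.14×(0−48) = 48 − 6.72 = 41.28 → 41
  G: 173 − 24.22 = 148.78 → 149
  B: 179 + 0.14×(0−179) = 179 − 25.06 = 153.94 → 154
rgb(41, 149, 154) = #29959A.

#29959A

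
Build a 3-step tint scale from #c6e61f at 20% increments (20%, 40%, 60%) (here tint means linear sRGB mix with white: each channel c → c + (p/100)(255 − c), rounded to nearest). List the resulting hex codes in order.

#d1eb4c, #ddf079, #e8f5a5

#c6e61f is rgb(198, 230, 31).
20%: (198 + 11.4 = 209.4→209, 230 + 5 = 235→235, 31 + 44.8 = 75.8→76) → #d1eb4c
40%: (198 + 22.8 = 220.8→221, 230 + 10 = 240→240, 31 + 89.6 = 120.6→121) → #ddf079
60%: (198 + 34.2 = 232.2→232, 230 + 15 = 245→245, 31 + 134.4 = 165.4→165) → #e8f5a5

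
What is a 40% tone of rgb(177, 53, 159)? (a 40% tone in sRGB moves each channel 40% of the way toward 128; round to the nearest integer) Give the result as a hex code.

A 40% tone moves each channel 40% toward 128:
  R: 177 − 19.6 = 157.4 → 157
  G: 53 + 30 = 83 → 83
  B: 159 + 0.4×(128−159) = 159 − 12.4 = 146.6 → 147
rgb(157, 83, 147) = #9d5393.

#9d5393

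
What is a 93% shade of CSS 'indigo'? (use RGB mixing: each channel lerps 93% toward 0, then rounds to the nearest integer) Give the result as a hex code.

#050009

CSS indigo is rgb(75, 0, 130).
Per channel, c → c + 0.93(0 − c):
  R: 75 − 69.75 = 5.25 → 5
  G: 0 + 0.93×(0−0) = 0 + 0 = 0 → 0
  B: 130 + 0.93×(0−130) = 130 − 120.9 = 9.1 → 9
rgb(5, 0, 9) = #050009.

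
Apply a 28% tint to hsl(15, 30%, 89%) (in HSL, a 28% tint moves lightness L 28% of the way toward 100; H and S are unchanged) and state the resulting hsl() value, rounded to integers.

L moves 28% from 89 toward 100: 89 + 3.08 = 92.08 → 92.
H and S are unchanged.

hsl(15, 30%, 92%)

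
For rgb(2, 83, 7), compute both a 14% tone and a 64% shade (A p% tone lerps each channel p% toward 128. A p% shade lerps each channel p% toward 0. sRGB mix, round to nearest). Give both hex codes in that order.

#145918, #011E03

14% tone:
  R: 2 + 0.14×(128−2) = 2 + 17.64 = 19.64 → 20
  G: 83 + 6.3 = 89.3 → 89
  B: 7 + 0.14×(128−7) = 7 + 16.94 = 23.94 → 24
  → #145918
64% shade:
  R: 2 − 1.28 = 0.72 → 1
  G: 83 + 0.64×(0−83) = 83 − 53.12 = 29.88 → 30
  B: 7 + 0.64×(0−7) = 7 − 4.48 = 2.52 → 3
  → #011E03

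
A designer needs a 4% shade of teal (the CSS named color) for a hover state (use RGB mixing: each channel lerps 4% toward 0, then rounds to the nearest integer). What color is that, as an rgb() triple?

rgb(0, 123, 123)

CSS teal is rgb(0, 128, 128).
Lerp each channel 4% toward 0:
  R: 0 + 0 = 0 → 0
  G: 128 + 0.04×(0−128) = 128 − 5.12 = 122.88 → 123
  B: 128 − 5.12 = 122.88 → 123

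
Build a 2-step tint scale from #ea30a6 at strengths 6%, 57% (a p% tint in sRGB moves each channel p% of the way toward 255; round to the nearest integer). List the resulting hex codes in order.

#eb3cab, #f6a6d9

#ea30a6 is rgb(234, 48, 166).
6%: (234 + 1.26 = 235.26→235, 48 + 12.42 = 60.42→60, 166 + 5.34 = 171.34→171) → #eb3cab
57%: (234 + 11.97 = 245.97→246, 48 + 117.99 = 165.99→166, 166 + 50.73 = 216.73→217) → #f6a6d9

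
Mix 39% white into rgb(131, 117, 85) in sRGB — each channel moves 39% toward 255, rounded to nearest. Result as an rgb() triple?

A 39% tint moves each channel 39% toward 255:
  R: 131 + 48.36 = 179.36 → 179
  G: 117 + 0.39×(255−117) = 117 + 53.82 = 170.82 → 171
  B: 85 + 0.39×(255−85) = 85 + 66.3 = 151.3 → 151

rgb(179, 171, 151)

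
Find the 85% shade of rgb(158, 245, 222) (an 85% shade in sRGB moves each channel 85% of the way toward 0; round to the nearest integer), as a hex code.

#182521

Per channel, c → c + 0.85(0 − c):
  R: 158 + 0.85×(0−158) = 158 − 134.3 = 23.7 → 24
  G: 245 + 0.85×(0−245) = 245 − 208.25 = 36.75 → 37
  B: 222 + 0.85×(0−222) = 222 − 188.7 = 33.3 → 33
rgb(24, 37, 33) = #182521.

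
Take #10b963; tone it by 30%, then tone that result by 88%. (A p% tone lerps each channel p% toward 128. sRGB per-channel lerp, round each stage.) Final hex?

#10b963 is rgb(16, 185, 99).
A 30% tone moves each channel 30% toward 128:
  R: 16 + 0.3×(128−16) = 16 + 33.6 = 49.6 → 50
  G: 185 + 0.3×(128−185) = 185 − 17.1 = 167.9 → 168
  B: 99 + 0.3×(128−99) = 99 + 8.7 = 107.7 → 108
After the tone: rgb(50, 168, 108) = #32a86c.
Lerp each channel 88% toward 128:
  R: 50 + 0.88×(128−50) = 50 + 68.64 = 118.64 → 119
  G: 168 + 0.88×(128−168) = 168 − 35.2 = 132.8 → 133
  B: 108 + 0.88×(128−108) = 108 + 17.6 = 125.6 → 126
rgb(119, 133, 126) = #77857e.

#77857e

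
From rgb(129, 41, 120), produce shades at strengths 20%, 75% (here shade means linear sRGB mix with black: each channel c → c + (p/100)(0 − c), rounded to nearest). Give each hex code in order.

20%: (129 − 25.8 = 103.2→103, 41 − 8.2 = 32.8→33, 120 − 24 = 96→96) → #672160
75%: (129 − 96.75 = 32.25→32, 41 − 30.75 = 10.25→10, 120 − 90 = 30→30) → #200A1E

#672160, #200A1E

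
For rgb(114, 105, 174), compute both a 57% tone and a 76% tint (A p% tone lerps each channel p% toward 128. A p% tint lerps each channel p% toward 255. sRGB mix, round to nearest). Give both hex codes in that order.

#7a7694, #dddbec

57% tone:
  R: 114 + 0.57×(128−114) = 114 + 7.98 = 121.98 → 122
  G: 105 + 13.11 = 118.11 → 118
  B: 174 + 0.57×(128−174) = 174 − 26.22 = 147.78 → 148
  → #7a7694
76% tint:
  R: 114 + 107.16 = 221.16 → 221
  G: 105 + 114 = 219 → 219
  B: 174 + 0.76×(255−174) = 174 + 61.56 = 235.56 → 236
  → #dddbec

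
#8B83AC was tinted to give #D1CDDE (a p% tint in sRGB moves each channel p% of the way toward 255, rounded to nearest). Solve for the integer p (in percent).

#8B83AC is rgb(139, 131, 172); #D1CDDE is rgb(209, 205, 222).
On the G channel (widest range): 205 ≈ 131 + (p/100)(255 − 131), so p ≈ 100×(205 − 131)/(255 − 131) = 7400/124 = 59.68.
p = 60 reproduces all three channels after rounding.

60%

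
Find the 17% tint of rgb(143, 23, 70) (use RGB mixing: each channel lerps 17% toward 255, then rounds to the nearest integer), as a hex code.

Lerp each channel 17% toward 255:
  R: 143 + 19.04 = 162.04 → 162
  G: 23 + 0.17×(255−23) = 23 + 39.44 = 62.44 → 62
  B: 70 + 0.17×(255−70) = 70 + 31.45 = 101.45 → 101
rgb(162, 62, 101) = #A23E65.

#A23E65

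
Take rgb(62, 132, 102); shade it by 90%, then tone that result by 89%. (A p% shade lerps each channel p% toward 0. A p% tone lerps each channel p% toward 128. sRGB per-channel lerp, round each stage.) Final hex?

A 90% shade moves each channel 90% toward 0:
  R: 62 − 55.8 = 6.2 → 6
  G: 132 + 0.9×(0−132) = 132 − 118.8 = 13.2 → 13
  B: 102 + 0.9×(0−102) = 102 − 91.8 = 10.2 → 10
After the shade: rgb(6, 13, 10) = #060d0a.
An 89% tone moves each channel 89% toward 128:
  R: 6 + 0.89×(128−6) = 6 + 108.58 = 114.58 → 115
  G: 13 + 0.89×(128−13) = 13 + 102.35 = 115.35 → 115
  B: 10 + 0.89×(128−10) = 10 + 105.02 = 115.02 → 115
rgb(115, 115, 115) = #737373.

#737373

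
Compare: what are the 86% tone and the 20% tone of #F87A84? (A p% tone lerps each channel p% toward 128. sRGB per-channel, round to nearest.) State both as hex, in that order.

#F87A84 is rgb(248, 122, 132).
86% tone:
  R: 248 + 0.86×(128−248) = 248 − 103.2 = 144.8 → 145
  G: 122 + 5.16 = 127.16 → 127
  B: 132 + 0.86×(128−132) = 132 − 3.44 = 128.56 → 129
  → #917F81
20% tone:
  R: 248 − 24 = 224 → 224
  G: 122 + 0.2×(128−122) = 122 + 1.2 = 123.2 → 123
  B: 132 − 0.8 = 131.2 → 131
  → #E07B83

#917F81, #E07B83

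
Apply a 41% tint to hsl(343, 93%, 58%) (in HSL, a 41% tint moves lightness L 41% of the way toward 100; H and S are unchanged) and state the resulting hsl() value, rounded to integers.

L moves 41% from 58 toward 100: 58 + 17.22 = 75.22 → 75.
H and S are unchanged.

hsl(343, 93%, 75%)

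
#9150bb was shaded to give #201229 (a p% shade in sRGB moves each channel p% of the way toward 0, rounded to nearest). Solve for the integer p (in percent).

78%

#9150bb is rgb(145, 80, 187); #201229 is rgb(32, 18, 41).
On the B channel (widest range): 41 ≈ 187 + (p/100)(0 − 187), so p ≈ 100×(41 − 187)/(0 − 187) = -14600/-187 = 78.07.
p = 78 reproduces all three channels after rounding.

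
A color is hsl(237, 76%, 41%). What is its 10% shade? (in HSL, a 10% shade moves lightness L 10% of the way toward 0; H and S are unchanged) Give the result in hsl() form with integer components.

hsl(237, 76%, 37%)

L moves 10% from 41 toward 0: 41 − 4.1 = 36.9 → 37.
H and S are unchanged.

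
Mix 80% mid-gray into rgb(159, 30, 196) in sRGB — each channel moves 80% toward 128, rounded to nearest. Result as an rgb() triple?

rgb(134, 108, 142)

Lerp each channel 80% toward 128:
  R: 159 − 24.8 = 134.2 → 134
  G: 30 + 0.8×(128−30) = 30 + 78.4 = 108.4 → 108
  B: 196 + 0.8×(128−196) = 196 − 54.4 = 141.6 → 142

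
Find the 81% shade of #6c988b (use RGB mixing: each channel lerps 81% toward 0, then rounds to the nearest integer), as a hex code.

#151d1a

#6c988b is rgb(108, 152, 139).
An 81% shade moves each channel 81% toward 0:
  R: 108 − 87.48 = 20.52 → 21
  G: 152 + 0.81×(0−152) = 152 − 123.12 = 28.88 → 29
  B: 139 + 0.81×(0−139) = 139 − 112.59 = 26.41 → 26
rgb(21, 29, 26) = #151d1a.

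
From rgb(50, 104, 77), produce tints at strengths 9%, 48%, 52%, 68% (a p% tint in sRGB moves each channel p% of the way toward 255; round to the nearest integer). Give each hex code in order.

9%: (50 + 18.45 = 68.45→68, 104 + 13.59 = 117.59→118, 77 + 16.02 = 93.02→93) → #44765D
48%: (50 + 98.4 = 148.4→148, 104 + 72.48 = 176.48→176, 77 + 85.44 = 162.44→162) → #94B0A2
52%: (50 + 106.6 = 156.6→157, 104 + 78.52 = 182.52→183, 77 + 92.56 = 169.56→170) → #9DB7AA
68%: (50 + 139.4 = 189.4→189, 104 + 102.68 = 206.68→207, 77 + 121.04 = 198.04→198) → #BDCFC6

#44765D, #94B0A2, #9DB7AA, #BDCFC6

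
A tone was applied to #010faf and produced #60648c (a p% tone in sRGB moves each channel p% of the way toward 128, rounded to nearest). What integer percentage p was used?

75%

#010faf is rgb(1, 15, 175); #60648c is rgb(96, 100, 140).
On the R channel (widest range): 96 ≈ 1 + (p/100)(128 − 1), so p ≈ 100×(96 − 1)/(128 − 1) = 9500/127 = 74.80.
p = 75 reproduces all three channels after rounding.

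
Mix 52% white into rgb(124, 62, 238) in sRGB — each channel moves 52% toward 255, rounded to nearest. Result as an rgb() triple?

A 52% tint moves each channel 52% toward 255:
  R: 124 + 0.52×(255−124) = 124 + 68.12 = 192.12 → 192
  G: 62 + 100.36 = 162.36 → 162
  B: 238 + 8.84 = 246.84 → 247

rgb(192, 162, 247)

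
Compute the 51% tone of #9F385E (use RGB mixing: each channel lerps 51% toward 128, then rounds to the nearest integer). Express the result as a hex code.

#9F385E is rgb(159, 56, 94).
Per channel, c → c + 0.51(128 − c):
  R: 159 − 15.81 = 143.19 → 143
  G: 56 + 36.72 = 92.72 → 93
  B: 94 + 17.34 = 111.34 → 111
rgb(143, 93, 111) = #8F5D6F.

#8F5D6F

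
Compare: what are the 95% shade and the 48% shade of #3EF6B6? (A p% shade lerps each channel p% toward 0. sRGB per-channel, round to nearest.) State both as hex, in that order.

#3EF6B6 is rgb(62, 246, 182).
95% shade:
  R: 62 − 58.9 = 3.1 → 3
  G: 246 + 0.95×(0−246) = 246 − 233.7 = 12.3 → 12
  B: 182 + 0.95×(0−182) = 182 − 172.9 = 9.1 → 9
  → #030C09
48% shade:
  R: 62 + 0.48×(0−62) = 62 − 29.76 = 32.24 → 32
  G: 246 − 118.08 = 127.92 → 128
  B: 182 − 87.36 = 94.64 → 95
  → #20805F

#030C09, #20805F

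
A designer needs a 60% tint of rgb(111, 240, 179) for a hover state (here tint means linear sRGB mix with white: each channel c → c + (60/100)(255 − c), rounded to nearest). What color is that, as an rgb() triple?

rgb(197, 249, 225)

Per channel, c → c + 0.6(255 − c):
  R: 111 + 0.6×(255−111) = 111 + 86.4 = 197.4 → 197
  G: 240 + 9 = 249 → 249
  B: 179 + 0.6×(255−179) = 179 + 45.6 = 224.6 → 225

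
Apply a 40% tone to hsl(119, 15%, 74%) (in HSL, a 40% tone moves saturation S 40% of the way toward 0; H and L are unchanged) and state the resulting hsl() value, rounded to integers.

S moves 40% from 15 toward 0: 15 − 6 = 9 → 9.
H and L are unchanged.

hsl(119, 9%, 74%)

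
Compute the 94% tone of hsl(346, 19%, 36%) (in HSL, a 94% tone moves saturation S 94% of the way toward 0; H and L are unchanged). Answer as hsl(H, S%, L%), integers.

hsl(346, 1%, 36%)

S moves 94% from 19 toward 0: 19 − 17.86 = 1.14 → 1.
H and L are unchanged.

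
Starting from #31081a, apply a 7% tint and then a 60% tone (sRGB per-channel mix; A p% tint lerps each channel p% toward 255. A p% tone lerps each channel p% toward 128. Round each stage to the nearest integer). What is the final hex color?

#66575e

#31081a is rgb(49, 8, 26).
Lerp each channel 7% toward 255:
  R: 49 + 14.42 = 63.42 → 63
  G: 8 + 0.07×(255−8) = 8 + 17.29 = 25.29 → 25
  B: 26 + 0.07×(255−26) = 26 + 16.03 = 42.03 → 42
After the tint: rgb(63, 25, 42) = #3f192a.
A 60% tone moves each channel 60% toward 128:
  R: 63 + 0.6×(128−63) = 63 + 39 = 102 → 102
  G: 25 + 61.8 = 86.8 → 87
  B: 42 + 0.6×(128−42) = 42 + 51.6 = 93.6 → 94
rgb(102, 87, 94) = #66575e.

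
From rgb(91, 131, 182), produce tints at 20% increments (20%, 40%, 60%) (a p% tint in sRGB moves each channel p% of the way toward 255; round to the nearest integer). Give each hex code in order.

#7c9cc5, #9db5d3, #bdcde2

20%: (91 + 32.8 = 123.8→124, 131 + 24.8 = 155.8→156, 182 + 14.6 = 196.6→197) → #7c9cc5
40%: (91 + 65.6 = 156.6→157, 131 + 49.6 = 180.6→181, 182 + 29.2 = 211.2→211) → #9db5d3
60%: (91 + 98.4 = 189.4→189, 131 + 74.4 = 205.4→205, 182 + 43.8 = 225.8→226) → #bdcde2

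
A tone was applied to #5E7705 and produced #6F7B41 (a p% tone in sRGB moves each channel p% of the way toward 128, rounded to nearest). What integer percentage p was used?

#5E7705 is rgb(94, 119, 5); #6F7B41 is rgb(111, 123, 65).
On the B channel (widest range): 65 ≈ 5 + (p/100)(128 − 5), so p ≈ 100×(65 − 5)/(128 − 5) = 6000/123 = 48.78.
p = 49 reproduces all three channels after rounding.

49%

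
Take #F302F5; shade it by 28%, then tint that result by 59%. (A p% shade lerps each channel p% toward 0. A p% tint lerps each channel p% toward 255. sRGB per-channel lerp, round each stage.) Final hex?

#DE97DF

#F302F5 is rgb(243, 2, 245).
Lerp each channel 28% toward 0:
  R: 243 + 0.28×(0−243) = 243 − 68.04 = 174.96 → 175
  G: 2 + 0.28×(0−2) = 2 − 0.56 = 1.44 → 1
  B: 245 + 0.28×(0−245) = 245 − 68.6 = 176.4 → 176
After the shade: rgb(175, 1, 176) = #AF01B0.
Lerp each channel 59% toward 255:
  R: 175 + 47.2 = 222.2 → 222
  G: 1 + 0.59×(255−1) = 1 + 149.86 = 150.86 → 151
  B: 176 + 46.61 = 222.61 → 223
rgb(222, 151, 223) = #DE97DF.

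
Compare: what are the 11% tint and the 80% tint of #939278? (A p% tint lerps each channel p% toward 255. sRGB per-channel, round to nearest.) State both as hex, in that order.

#939278 is rgb(147, 146, 120).
11% tint:
  R: 147 + 11.88 = 158.88 → 159
  G: 146 + 0.11×(255−146) = 146 + 11.99 = 157.99 → 158
  B: 120 + 0.11×(255−120) = 120 + 14.85 = 134.85 → 135
  → #9F9E87
80% tint:
  R: 147 + 86.4 = 233.4 → 233
  G: 146 + 0.8×(255−146) = 146 + 87.2 = 233.2 → 233
  B: 120 + 0.8×(255−120) = 120 + 108 = 228 → 228
  → #E9E9E4

#9F9E87, #E9E9E4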